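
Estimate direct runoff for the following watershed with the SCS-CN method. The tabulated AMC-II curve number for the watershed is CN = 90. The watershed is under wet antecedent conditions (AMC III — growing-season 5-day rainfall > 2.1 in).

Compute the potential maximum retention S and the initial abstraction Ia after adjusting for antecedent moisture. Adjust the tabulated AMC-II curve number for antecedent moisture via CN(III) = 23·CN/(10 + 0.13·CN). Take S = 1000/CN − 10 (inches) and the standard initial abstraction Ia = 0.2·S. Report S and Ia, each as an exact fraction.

S = 100/207 in ≈ 0.483 in; Ia = 20/207 in ≈ 0.097 in

CN(III) from CN(II)=90: (23·90)/(10 + 0.13·90) = 20700/217 ≈ 95.392
Retention S: 1000/CN − 10 with CN=95.392 → S = 100/207 ≈ 0.483 in
Ia = 0.2·(100/207) = 20/207 in ≈ 0.097 in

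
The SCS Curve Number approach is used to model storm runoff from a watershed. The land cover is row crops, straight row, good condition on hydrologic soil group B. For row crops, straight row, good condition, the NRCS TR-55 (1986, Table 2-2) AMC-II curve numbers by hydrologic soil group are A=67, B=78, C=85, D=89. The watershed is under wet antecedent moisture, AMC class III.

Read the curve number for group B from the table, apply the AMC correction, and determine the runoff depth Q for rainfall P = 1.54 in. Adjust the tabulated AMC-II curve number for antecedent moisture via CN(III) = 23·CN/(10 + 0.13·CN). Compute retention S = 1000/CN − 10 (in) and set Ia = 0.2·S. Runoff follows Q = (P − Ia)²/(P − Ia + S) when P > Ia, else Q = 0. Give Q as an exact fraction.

NRCS table: row crops, straight row, good condition, soil group B → CN(II) = 78
CN(III) from CN(II)=78: (23·78)/(10 + 0.13·78) = 89700/1007 ≈ 89.076
Max retention: S = 1000/(89700/1007) − 10 = 1100/897 in (≈ 1.226 in)
Ia = 0.2·(1100/897) = 220/897 in ≈ 0.245 in
Excess rainfall: 1.540 − 0.245 = 1.295 in; P > Ia so Q > 0
Q = (58069/44850)²/((58069/44850) + 1100/897) = (3372008761/2011522500)/(113069/44850) = 306546251/461013150 in ≈ 0.665 in

Q = 306546251/461013150 in ≈ 0.665 in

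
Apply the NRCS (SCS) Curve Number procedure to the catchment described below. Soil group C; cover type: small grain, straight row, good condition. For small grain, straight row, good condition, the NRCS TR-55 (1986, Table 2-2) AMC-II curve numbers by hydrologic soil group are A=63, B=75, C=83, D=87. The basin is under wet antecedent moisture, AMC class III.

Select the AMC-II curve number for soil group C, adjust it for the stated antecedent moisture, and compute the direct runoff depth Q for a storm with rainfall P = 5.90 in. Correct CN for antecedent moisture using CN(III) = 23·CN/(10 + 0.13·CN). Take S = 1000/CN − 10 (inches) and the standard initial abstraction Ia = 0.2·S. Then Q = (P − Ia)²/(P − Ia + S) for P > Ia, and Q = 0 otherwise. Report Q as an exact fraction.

Q = 11931411361/2409749790 in ≈ 4.951 in

NRCS table: small grain, straight row, good condition, soil group C → CN(II) = 83
Wet (AMC III): CN(III) = 23·83/(10 + 0.13·83) = 1909/(2079/100) = 190900/2079 ≈ 91.823
Max retention: S = 1000/(190900/2079) − 10 = 1700/1909 in (≈ 0.891 in)
Initial abstraction Ia = S/5 = (1700/1909)/5 = 340/1909 ≈ 0.178 in
Since P=5.900 > Ia=0.178: effective rainfall P−Ia = 109231/19090 in
Q: (109231/19090)² ÷ (126231/19090) = 11931411361/2409749790 in (≈ 4.951 in)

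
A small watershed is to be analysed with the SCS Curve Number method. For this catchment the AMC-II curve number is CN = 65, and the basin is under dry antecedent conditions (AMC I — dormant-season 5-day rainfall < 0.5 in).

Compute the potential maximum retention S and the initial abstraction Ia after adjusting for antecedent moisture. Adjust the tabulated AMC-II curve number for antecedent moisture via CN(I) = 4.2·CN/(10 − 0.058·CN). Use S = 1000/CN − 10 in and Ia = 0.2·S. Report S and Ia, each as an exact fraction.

CN(I) from CN(II)=65: (4.2·65)/(10 − 0.058·65) = 3900/89 ≈ 43.820
S = 1000/(3900/89) − 10 = 500/39 in ≈ 12.821 in
Initial abstraction Ia = S/5 = (500/39)/5 = 100/39 ≈ 2.564 in

S = 500/39 in ≈ 12.821 in; Ia = 100/39 in ≈ 2.564 in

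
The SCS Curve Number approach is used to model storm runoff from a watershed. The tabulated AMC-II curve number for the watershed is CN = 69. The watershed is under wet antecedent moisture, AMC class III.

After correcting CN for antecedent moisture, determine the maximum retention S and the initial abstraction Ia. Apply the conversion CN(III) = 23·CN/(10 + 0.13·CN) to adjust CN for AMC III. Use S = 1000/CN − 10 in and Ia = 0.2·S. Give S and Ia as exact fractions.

S = 3100/1587 in ≈ 1.953 in; Ia = 620/1587 in ≈ 0.391 in

CN(III) from CN(II)=69: (23·69)/(10 + 0.13·69) = 158700/1897 ≈ 83.658
Retention S: 1000/CN − 10 with CN=83.658 → S = 3100/1587 ≈ 1.953 in
Ia = 0.2·(3100/1587) = 620/1587 in ≈ 0.391 in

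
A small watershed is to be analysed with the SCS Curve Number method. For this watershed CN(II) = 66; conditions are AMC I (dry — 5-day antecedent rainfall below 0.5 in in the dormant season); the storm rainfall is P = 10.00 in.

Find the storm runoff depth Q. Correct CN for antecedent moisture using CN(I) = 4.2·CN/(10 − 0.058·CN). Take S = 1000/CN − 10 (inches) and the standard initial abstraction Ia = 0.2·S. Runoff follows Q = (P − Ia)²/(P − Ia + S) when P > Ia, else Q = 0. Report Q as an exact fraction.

Adjust CN=66 to AMC I: 4.2·66/(10 − 0.058·66) → (1386/5) ÷ (1543/250) = 69300/1543 ≈ 44.913
S = 1000/(69300/1543) − 10 = 8500/693 in ≈ 12.266 in
Initial abstraction Ia = S/5 = (8500/693)/5 = 1700/693 ≈ 2.453 in
P − Ia = 10.000 − 2.453 = 5230/693 ≈ 7.547 in (> 0, runoff occurs)
Runoff Q = (P−Ia)²/(P−Ia+S) = (7.547)²/(7.547+12.266) = 2735290/951489 ≈ 2.875 in

Q = 2735290/951489 in ≈ 2.875 in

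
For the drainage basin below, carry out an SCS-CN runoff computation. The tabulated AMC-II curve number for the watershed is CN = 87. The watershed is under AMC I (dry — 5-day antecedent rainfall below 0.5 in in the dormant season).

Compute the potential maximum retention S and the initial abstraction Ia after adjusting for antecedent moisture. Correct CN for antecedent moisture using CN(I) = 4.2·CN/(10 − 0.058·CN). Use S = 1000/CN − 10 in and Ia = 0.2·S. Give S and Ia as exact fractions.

S = 6500/1827 in ≈ 3.558 in; Ia = 1300/1827 in ≈ 0.712 in

CN(I) from CN(II)=87: (4.2·87)/(10 − 0.058·87) = 182700/2477 ≈ 73.759
Retention S: 1000/CN − 10 with CN=73.759 → S = 6500/1827 ≈ 3.558 in
Initial abstraction Ia = S/5 = (6500/1827)/5 = 1300/1827 ≈ 0.712 in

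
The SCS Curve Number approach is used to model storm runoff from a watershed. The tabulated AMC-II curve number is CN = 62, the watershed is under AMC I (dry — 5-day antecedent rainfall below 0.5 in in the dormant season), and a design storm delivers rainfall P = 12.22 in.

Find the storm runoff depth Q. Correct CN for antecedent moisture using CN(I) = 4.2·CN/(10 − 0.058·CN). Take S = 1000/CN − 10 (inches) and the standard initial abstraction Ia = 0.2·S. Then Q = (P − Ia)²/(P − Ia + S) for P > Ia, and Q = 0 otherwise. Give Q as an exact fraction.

Q = 91664223121/25316120550 in ≈ 3.621 in

Adjust CN=62 to AMC I: 4.2·62/(10 − 0.058·62) → (1302/5) ÷ (1601/250) = 65100/1601 ≈ 40.662
Max retention: S = 1000/(65100/1601) − 10 = 9500/651 in (≈ 14.593 in)
Ia = 0.2·(9500/651) = 1900/651 in ≈ 2.919 in
Excess rainfall: 12.220 − 2.919 = 9.301 in; P > Ia so Q > 0
Runoff Q = (P−Ia)²/(P−Ia+S) = (9.301)²/(9.301+14.593) = 91664223121/25316120550 ≈ 3.621 in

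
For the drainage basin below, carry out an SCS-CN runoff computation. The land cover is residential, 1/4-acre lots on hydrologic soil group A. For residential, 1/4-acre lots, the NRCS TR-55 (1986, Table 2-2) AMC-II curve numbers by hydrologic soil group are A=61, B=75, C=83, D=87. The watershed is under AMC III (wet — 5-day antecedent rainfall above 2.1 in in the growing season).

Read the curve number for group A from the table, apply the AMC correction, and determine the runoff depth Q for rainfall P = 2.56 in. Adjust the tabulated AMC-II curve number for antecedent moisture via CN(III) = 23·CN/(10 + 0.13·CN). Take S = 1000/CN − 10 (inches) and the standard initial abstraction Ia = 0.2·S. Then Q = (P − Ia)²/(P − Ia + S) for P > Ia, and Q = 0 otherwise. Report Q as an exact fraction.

NRCS table: residential, 1/4-acre lots, soil group A → CN(II) = 61
Adjust CN=61 to AMC III: 23·61/(10 + 0.13·61) → 1403 ÷ (1793/100) = 140300/1793 ≈ 78.249
Max retention: S = 1000/(140300/1793) − 10 = 3900/1403 in (≈ 2.780 in)
Initial abstraction Ia = S/5 = (3900/1403)/5 = 780/1403 ≈ 0.556 in
Excess rainfall: 2.560 − 0.556 = 2.004 in; P > Ia so Q > 0
Runoff Q = (P−Ia)²/(P−Ia+S) = (2.004)²/(2.004+2.780) = 308810329/367831525 ≈ 0.840 in

Q = 308810329/367831525 in ≈ 0.840 in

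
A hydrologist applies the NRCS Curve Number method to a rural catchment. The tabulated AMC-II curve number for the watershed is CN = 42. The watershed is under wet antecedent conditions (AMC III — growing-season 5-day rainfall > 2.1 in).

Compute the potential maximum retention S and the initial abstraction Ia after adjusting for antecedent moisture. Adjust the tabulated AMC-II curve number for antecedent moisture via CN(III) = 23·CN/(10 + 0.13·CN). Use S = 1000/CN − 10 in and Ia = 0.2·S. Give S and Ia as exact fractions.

Adjust CN=42 to AMC III: 23·42/(10 + 0.13·42) → 966 ÷ (773/50) = 48300/773 ≈ 62.484
Retention S: 1000/CN − 10 with CN=62.484 → S = 2900/483 ≈ 6.004 in
Ia = 0.2·(2900/483) = 580/483 in ≈ 1.201 in

S = 2900/483 in ≈ 6.004 in; Ia = 580/483 in ≈ 1.201 in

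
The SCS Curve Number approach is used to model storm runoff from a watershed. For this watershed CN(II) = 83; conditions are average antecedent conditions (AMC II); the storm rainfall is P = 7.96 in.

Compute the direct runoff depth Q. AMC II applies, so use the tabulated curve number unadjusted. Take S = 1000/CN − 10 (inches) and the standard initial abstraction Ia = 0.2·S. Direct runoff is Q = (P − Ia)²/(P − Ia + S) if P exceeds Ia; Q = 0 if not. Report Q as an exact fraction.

Q = 245454889/41327775 in ≈ 5.939 in

Average conditions: CN = 83 (no AMC adjustment).
S = 1000/83 − 10 = 170/83 in ≈ 2.048 in
Ia = 0.2S: 0.2·2.048 = 0.410 in (exactly 34/83)
P − Ia = 7.960 − 0.410 = 15667/2075 ≈ 7.550 in (> 0, runoff occurs)
Runoff Q = (P−Ia)²/(P−Ia+S) = (7.550)²/(7.550+2.048) = 245454889/41327775 ≈ 5.939 in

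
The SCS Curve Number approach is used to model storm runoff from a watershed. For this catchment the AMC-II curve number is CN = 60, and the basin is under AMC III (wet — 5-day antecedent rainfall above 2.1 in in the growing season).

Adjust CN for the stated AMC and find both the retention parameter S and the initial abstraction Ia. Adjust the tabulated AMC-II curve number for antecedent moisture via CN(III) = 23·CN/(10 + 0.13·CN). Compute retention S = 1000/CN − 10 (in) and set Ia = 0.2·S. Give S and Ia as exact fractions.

S = 200/69 in ≈ 2.899 in; Ia = 40/69 in ≈ 0.580 in

Wet (AMC III): CN(III) = 23·60/(10 + 0.13·60) = 1380/(89/5) = 6900/89 ≈ 77.528
S = 1000/(6900/89) − 10 = 200/69 in ≈ 2.899 in
Ia = 0.2·(200/69) = 40/69 in ≈ 0.580 in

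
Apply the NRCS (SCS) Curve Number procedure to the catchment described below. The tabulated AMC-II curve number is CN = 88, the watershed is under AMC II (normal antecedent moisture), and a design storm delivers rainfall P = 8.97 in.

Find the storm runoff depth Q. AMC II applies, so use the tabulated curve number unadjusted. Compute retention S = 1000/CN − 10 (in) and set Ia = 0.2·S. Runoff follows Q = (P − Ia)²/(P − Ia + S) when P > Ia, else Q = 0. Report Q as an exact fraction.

AMC II — tabulated CN = 88 applies directly.
Retention S: 1000/CN − 10 with CN=88.000 → S = 15/11 ≈ 1.364 in
Ia = 0.2S: 0.2·1.364 = 0.273 in (exactly 3/11)
Excess rainfall: 8.970 − 0.273 = 8.697 in; P > Ia so Q > 0
Q = (9567/1100)²/((9567/1100) + 15/11) = (91527489/1210000)/(11067/1100) = 30509163/4057900 in ≈ 7.518 in

Q = 30509163/4057900 in ≈ 7.518 in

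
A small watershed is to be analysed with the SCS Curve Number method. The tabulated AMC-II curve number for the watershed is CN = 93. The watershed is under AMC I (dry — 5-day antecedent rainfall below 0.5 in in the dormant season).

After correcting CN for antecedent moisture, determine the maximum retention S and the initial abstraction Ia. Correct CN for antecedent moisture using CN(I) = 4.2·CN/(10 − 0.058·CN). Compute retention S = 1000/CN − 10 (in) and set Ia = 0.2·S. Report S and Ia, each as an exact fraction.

CN(I) from CN(II)=93: (4.2·93)/(10 − 0.058·93) = 27900/329 ≈ 84.802
Retention S: 1000/CN − 10 with CN=84.802 → S = 500/279 ≈ 1.792 in
Initial abstraction Ia = S/5 = (500/279)/5 = 100/279 ≈ 0.358 in

S = 500/279 in ≈ 1.792 in; Ia = 100/279 in ≈ 0.358 in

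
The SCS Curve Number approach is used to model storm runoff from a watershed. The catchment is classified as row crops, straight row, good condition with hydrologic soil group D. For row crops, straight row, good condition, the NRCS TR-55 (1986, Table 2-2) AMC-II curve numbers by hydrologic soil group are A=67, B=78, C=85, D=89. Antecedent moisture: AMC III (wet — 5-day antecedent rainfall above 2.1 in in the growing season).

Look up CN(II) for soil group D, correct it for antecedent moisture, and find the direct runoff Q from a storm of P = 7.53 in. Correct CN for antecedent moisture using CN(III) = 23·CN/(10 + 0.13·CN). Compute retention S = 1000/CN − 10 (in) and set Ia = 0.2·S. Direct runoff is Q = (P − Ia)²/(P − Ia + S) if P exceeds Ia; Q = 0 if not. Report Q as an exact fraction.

Q = 2308549010881/333536337700 in ≈ 6.921 in

NRCS table: row crops, straight row, good condition, soil group D → CN(II) = 89
Adjust CN=89 to AMC III: 23·89/(10 + 0.13·89) → 2047 ÷ (2157/100) = 204700/2157 ≈ 94.900
Retention S: 1000/CN − 10 with CN=94.900 → S = 1100/2047 ≈ 0.537 in
Ia = 0.2·(1100/2047) = 220/2047 in ≈ 0.107 in
P − Ia = 7.530 − 0.107 = 1519391/204700 ≈ 7.423 in (> 0, runoff occurs)
Q = (1519391/204700)²/((1519391/204700) + 1100/2047) = (2308549010881/41902090000)/(1629391/204700) = 2308549010881/333536337700 in ≈ 6.921 in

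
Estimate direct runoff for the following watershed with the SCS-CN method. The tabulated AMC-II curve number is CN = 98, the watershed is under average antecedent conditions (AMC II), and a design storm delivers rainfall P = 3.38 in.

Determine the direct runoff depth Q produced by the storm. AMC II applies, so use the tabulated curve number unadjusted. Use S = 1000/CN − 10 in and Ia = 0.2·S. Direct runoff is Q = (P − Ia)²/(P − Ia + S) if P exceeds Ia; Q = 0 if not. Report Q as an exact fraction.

Average conditions: CN = 98 (no AMC adjustment).
Retention S: 1000/CN − 10 with CN=98.000 → S = 10/49 ≈ 0.204 in
Ia = 0.2·(10/49) = 2/49 in ≈ 0.041 in
P − Ia = 3.380 − 0.041 = 8181/2450 ≈ 3.339 in (> 0, runoff occurs)
Runoff Q = (P−Ia)²/(P−Ia+S) = (3.339)²/(3.339+0.204) = 66928761/21268450 ≈ 3.147 in

Q = 66928761/21268450 in ≈ 3.147 in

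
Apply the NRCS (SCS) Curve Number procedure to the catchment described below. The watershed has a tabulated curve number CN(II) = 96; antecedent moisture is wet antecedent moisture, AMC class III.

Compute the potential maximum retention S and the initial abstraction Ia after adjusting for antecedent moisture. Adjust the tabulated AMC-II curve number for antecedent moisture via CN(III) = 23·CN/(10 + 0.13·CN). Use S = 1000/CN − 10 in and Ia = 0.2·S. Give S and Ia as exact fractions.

CN(III) from CN(II)=96: (23·96)/(10 + 0.13·96) = 27600/281 ≈ 98.221
S = 1000/(27600/281) − 10 = 25/138 in ≈ 0.181 in
Initial abstraction Ia = S/5 = (25/138)/5 = 5/138 ≈ 0.036 in

S = 25/138 in ≈ 0.181 in; Ia = 5/138 in ≈ 0.036 in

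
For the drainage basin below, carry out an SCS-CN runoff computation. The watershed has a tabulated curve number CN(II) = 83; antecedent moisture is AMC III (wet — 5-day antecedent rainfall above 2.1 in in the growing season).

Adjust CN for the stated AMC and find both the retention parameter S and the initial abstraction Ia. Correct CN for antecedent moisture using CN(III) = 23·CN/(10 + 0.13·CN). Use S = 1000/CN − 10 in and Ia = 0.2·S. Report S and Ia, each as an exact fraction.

Wet (AMC III): CN(III) = 23·83/(10 + 0.13·83) = 1909/(2079/100) = 190900/2079 ≈ 91.823
Max retention: S = 1000/(190900/2079) − 10 = 1700/1909 in (≈ 0.891 in)
Initial abstraction Ia = S/5 = (1700/1909)/5 = 340/1909 ≈ 0.178 in

S = 1700/1909 in ≈ 0.891 in; Ia = 340/1909 in ≈ 0.178 in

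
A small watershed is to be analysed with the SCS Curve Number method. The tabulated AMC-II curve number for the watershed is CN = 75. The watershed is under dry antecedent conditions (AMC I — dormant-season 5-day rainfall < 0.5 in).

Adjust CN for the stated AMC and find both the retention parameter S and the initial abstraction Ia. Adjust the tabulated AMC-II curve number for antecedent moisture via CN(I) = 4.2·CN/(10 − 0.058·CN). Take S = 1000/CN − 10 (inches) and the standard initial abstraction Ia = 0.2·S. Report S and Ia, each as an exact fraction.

S = 500/63 in ≈ 7.937 in; Ia = 100/63 in ≈ 1.587 in

CN(I) from CN(II)=75: (4.2·75)/(10 − 0.058·75) = 6300/113 ≈ 55.752
Max retention: S = 1000/(6300/113) − 10 = 500/63 in (≈ 7.937 in)
Ia = 0.2·(500/63) = 100/63 in ≈ 1.587 in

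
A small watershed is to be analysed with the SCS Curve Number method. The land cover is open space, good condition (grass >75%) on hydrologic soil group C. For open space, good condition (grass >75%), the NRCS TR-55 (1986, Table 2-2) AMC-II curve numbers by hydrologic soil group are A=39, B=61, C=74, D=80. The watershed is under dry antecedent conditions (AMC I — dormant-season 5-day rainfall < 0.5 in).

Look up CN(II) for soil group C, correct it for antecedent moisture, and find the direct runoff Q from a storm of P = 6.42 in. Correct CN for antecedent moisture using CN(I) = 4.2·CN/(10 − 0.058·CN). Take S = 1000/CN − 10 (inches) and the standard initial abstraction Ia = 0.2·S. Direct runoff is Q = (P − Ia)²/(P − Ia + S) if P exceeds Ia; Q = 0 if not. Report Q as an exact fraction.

NRCS table: open space, good condition (grass >75%), soil group C → CN(II) = 74
Dry (AMC I): CN(I) = 4.2·74/(10 − 0.058·74) = (1554/5)/(1427/250) = 77700/1427 ≈ 54.450
S = 1000/(77700/1427) − 10 = 6500/777 in ≈ 8.366 in
Ia = 0.2·(6500/777) = 1300/777 in ≈ 1.673 in
P − Ia = 6.420 − 1.673 = 184417/38850 ≈ 4.747 in (> 0, runoff occurs)
Q: (184417/38850)² ÷ (509417/38850) = 34009629889/19790850450 in (≈ 1.718 in)

Q = 34009629889/19790850450 in ≈ 1.718 in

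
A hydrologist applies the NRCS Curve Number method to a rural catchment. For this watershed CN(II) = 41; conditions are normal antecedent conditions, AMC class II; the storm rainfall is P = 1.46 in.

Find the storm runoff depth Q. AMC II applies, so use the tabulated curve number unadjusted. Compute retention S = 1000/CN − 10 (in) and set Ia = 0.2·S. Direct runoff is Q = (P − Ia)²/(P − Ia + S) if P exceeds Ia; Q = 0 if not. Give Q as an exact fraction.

Q = 0 in ≈ 0.000 in

CN(II) = 41; AMC II needs no correction.
S = 1000/41 − 10 = 590/41 in ≈ 14.390 in
Ia = 0.2S: 0.2·14.390 = 2.878 in (exactly 118/41)
P = 1.460 ≤ Ia = 2.878 in: entire storm abstracted, Q = 0.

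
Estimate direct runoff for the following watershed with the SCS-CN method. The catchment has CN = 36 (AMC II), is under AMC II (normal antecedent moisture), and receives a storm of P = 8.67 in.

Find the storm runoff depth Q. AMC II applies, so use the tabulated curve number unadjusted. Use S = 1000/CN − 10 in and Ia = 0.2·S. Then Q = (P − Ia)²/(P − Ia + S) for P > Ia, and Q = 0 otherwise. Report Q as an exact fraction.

AMC II — tabulated CN = 36 applies directly.
S = 1000/36 − 10 = 160/9 in ≈ 17.778 in
Initial abstraction Ia = S/5 = (160/9)/5 = 32/9 ≈ 3.556 in
P − Ia = 8.670 − 3.556 = 4603/900 ≈ 5.114 in (> 0, runoff occurs)
Q = (4603/900)²/((4603/900) + 160/9) = (21187609/810000)/(20603/900) = 21187609/18542700 in ≈ 1.143 in

Q = 21187609/18542700 in ≈ 1.143 in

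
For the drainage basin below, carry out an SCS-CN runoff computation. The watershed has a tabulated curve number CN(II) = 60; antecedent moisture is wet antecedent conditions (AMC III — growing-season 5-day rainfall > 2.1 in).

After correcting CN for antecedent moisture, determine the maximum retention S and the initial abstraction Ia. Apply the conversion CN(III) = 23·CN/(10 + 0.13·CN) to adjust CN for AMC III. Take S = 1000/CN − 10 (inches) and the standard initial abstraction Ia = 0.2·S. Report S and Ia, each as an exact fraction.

S = 200/69 in ≈ 2.899 in; Ia = 40/69 in ≈ 0.580 in

CN(III) from CN(II)=60: (23·60)/(10 + 0.13·60) = 6900/89 ≈ 77.528
S = 1000/(6900/89) − 10 = 200/69 in ≈ 2.899 in
Initial abstraction Ia = S/5 = (200/69)/5 = 40/69 ≈ 0.580 in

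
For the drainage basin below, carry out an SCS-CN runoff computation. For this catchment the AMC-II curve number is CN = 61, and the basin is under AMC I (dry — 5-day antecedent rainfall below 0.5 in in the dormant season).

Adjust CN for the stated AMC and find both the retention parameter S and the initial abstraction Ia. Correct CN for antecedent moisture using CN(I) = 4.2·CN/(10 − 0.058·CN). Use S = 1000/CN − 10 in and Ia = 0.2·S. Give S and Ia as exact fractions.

S = 6500/427 in ≈ 15.222 in; Ia = 1300/427 in ≈ 3.044 in

Dry (AMC I): CN(I) = 4.2·61/(10 − 0.058·61) = (1281/5)/(3231/500) = 42700/1077 ≈ 39.647
S = 1000/(42700/1077) − 10 = 6500/427 in ≈ 15.222 in
Initial abstraction Ia = S/5 = (6500/427)/5 = 1300/427 ≈ 3.044 in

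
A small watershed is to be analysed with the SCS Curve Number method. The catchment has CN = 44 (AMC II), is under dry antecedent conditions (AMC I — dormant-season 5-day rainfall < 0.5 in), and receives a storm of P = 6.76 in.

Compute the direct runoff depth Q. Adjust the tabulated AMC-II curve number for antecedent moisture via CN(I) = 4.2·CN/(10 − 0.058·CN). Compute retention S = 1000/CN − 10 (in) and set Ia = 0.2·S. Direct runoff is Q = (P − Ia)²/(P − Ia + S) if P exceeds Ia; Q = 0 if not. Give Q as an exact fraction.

Dry (AMC I): CN(I) = 4.2·44/(10 − 0.058·44) = (924/5)/(931/125) = 3300/133 ≈ 24.812
S = 1000/(3300/133) − 10 = 1000/33 in ≈ 30.303 in
Ia = 0.2S: 0.2·30.303 = 6.061 in (exactly 200/33)
Excess rainfall: 6.760 − 6.061 = 0.699 in; P > Ia so Q > 0
Runoff Q = (P−Ia)²/(P−Ia+S) = (0.699)²/(0.699+30.303) = 332929/21101025 ≈ 0.016 in

Q = 332929/21101025 in ≈ 0.016 in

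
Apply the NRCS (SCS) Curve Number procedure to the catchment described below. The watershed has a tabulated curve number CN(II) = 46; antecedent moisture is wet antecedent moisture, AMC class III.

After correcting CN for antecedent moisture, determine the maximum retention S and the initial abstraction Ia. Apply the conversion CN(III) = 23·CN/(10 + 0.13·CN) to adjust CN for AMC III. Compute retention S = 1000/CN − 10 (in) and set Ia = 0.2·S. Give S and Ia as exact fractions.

CN(III) from CN(II)=46: (23·46)/(10 + 0.13·46) = 52900/799 ≈ 66.208
S = 1000/(52900/799) − 10 = 2700/529 in ≈ 5.104 in
Ia = 0.2·(2700/529) = 540/529 in ≈ 1.021 in

S = 2700/529 in ≈ 5.104 in; Ia = 540/529 in ≈ 1.021 in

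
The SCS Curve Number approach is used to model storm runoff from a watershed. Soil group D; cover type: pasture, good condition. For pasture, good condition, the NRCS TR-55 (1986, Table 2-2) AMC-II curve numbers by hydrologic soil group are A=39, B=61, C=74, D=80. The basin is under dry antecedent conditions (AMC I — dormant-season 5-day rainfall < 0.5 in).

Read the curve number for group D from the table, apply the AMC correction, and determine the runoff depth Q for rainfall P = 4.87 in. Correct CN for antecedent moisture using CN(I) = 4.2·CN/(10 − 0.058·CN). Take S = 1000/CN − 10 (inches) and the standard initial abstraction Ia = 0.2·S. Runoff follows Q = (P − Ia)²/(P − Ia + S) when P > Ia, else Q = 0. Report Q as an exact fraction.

NRCS table: pasture, good condition, soil group D → CN(II) = 80
Adjust CN=80 to AMC I: 4.2·80/(10 − 0.058·80) → 336 ÷ (134/25) = 4200/67 ≈ 62.687
Max retention: S = 1000/(4200/67) − 10 = 125/21 in (≈ 5.952 in)
Ia = 0.2S: 0.2·5.952 = 1.190 in (exactly 25/21)
Excess rainfall: 4.870 − 1.190 = 3.680 in; P > Ia so Q > 0
Runoff Q = (P−Ia)²/(P−Ia+S) = (3.680)²/(3.680+5.952) = 59706529/42476700 ≈ 1.406 in

Q = 59706529/42476700 in ≈ 1.406 in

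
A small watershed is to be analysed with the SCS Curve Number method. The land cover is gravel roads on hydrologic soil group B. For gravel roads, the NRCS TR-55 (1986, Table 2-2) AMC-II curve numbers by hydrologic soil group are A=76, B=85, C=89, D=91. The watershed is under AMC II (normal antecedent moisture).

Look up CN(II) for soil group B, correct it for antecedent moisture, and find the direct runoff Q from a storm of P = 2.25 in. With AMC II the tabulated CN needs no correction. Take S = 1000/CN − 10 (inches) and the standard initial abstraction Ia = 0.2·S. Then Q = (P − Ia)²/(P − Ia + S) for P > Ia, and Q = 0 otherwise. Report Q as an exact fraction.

Q = 5547/5644 in ≈ 0.983 in

NRCS table: gravel roads, soil group B → CN(II) = 85
Average conditions: CN = 85 (no AMC adjustment).
Retention S: 1000/CN − 10 with CN=85.000 → S = 30/17 ≈ 1.765 in
Ia = 0.2S: 0.2·1.765 = 0.353 in (exactly 6/17)
Excess rainfall: 2.250 − 0.353 = 1.897 in; P > Ia so Q > 0
Q = (129/68)²/((129/68) + 30/17) = (16641/4624)/(249/68) = 5547/5644 in ≈ 0.983 in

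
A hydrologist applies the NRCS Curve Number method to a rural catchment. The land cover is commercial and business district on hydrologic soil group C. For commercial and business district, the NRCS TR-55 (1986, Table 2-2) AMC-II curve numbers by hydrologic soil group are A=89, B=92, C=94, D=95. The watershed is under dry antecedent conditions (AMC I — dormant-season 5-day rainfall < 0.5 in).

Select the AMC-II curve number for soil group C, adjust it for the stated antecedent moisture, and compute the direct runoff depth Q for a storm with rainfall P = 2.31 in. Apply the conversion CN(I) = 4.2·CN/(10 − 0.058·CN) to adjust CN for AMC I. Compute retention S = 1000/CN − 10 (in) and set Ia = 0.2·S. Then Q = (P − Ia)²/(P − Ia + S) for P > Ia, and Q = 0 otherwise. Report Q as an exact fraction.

NRCS table: commercial and business district, soil group C → CN(II) = 94
Adjust CN=94 to AMC I: 4.2·94/(10 − 0.058·94) → (1974/5) ÷ (1137/250) = 32900/379 ≈ 86.807
S = 1000/(32900/379) − 10 = 500/329 in ≈ 1.520 in
Ia = 0.2S: 0.2·1.520 = 0.304 in (exactly 100/329)
Since P=2.310 > Ia=0.304: effective rainfall P−Ia = 65999/32900 in
Q: (65999/32900)² ÷ (115999/32900) = 4355868001/3816367100 in (≈ 1.141 in)

Q = 4355868001/3816367100 in ≈ 1.141 in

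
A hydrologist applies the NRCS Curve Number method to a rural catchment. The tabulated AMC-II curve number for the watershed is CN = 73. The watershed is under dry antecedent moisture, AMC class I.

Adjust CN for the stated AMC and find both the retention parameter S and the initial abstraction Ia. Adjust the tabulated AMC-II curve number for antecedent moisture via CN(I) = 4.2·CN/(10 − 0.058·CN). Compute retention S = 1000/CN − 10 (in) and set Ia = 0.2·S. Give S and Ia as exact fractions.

S = 4500/511 in ≈ 8.806 in; Ia = 900/511 in ≈ 1.761 in

CN(I) from CN(II)=73: (4.2·73)/(10 − 0.058·73) = 51100/961 ≈ 53.174
Max retention: S = 1000/(51100/961) − 10 = 4500/511 in (≈ 8.806 in)
Ia = 0.2S: 0.2·8.806 = 1.761 in (exactly 900/511)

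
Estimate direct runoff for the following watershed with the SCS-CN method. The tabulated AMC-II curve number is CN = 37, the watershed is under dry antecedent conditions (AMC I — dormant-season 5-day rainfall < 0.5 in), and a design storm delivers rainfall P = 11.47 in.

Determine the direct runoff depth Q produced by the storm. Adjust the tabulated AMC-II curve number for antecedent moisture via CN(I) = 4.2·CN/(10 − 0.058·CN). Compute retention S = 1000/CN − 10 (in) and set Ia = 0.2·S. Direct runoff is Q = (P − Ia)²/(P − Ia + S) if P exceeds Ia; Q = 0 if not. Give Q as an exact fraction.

Q = 154728721/601024300 in ≈ 0.257 in

Dry (AMC I): CN(I) = 4.2·37/(10 − 0.058·37) = (777/5)/(3927/500) = 3700/187 ≈ 19.786
Max retention: S = 1000/(3700/187) − 10 = 1500/37 in (≈ 40.541 in)
Ia = 0.2·(1500/37) = 300/37 in ≈ 8.108 in
P − Ia = 11.470 − 8.108 = 12439/3700 ≈ 3.362 in (> 0, runoff occurs)
Q: (12439/3700)² ÷ (162439/3700) = 154728721/601024300 in (≈ 0.257 in)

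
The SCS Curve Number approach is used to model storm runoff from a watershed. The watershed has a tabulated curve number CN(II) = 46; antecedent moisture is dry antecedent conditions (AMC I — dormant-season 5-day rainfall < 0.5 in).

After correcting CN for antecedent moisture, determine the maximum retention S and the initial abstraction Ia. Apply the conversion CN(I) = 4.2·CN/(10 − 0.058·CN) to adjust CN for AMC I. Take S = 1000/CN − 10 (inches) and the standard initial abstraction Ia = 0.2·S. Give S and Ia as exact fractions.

CN(I) from CN(II)=46: (4.2·46)/(10 − 0.058·46) = 16100/611 ≈ 26.350
Max retention: S = 1000/(16100/611) − 10 = 4500/161 in (≈ 27.950 in)
Initial abstraction Ia = S/5 = (4500/161)/5 = 900/161 ≈ 5.590 in

S = 4500/161 in ≈ 27.950 in; Ia = 900/161 in ≈ 5.590 in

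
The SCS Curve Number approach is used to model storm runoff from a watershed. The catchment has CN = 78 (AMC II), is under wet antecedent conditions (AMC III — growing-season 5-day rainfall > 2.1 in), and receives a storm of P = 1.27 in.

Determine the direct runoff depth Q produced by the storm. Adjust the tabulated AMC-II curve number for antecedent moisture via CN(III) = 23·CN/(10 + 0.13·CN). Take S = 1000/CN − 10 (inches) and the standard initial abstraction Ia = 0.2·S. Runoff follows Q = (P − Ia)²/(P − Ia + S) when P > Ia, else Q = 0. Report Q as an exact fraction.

Wet (AMC III): CN(III) = 23·78/(10 + 0.13·78) = 1794/(1007/50) = 89700/1007 ≈ 89.076
Retention S: 1000/CN − 10 with CN=89.076 → S = 1100/897 ≈ 1.226 in
Ia = 0.2·(1100/897) = 220/897 in ≈ 0.245 in
Since P=1.270 > Ia=0.245: effective rainfall P−Ia = 91919/89700 in
Q = (91919/89700)²/((91919/89700) + 1100/897) = (8449102561/8046090000)/(201919/89700) = 8449102561/18112134300 in ≈ 0.466 in

Q = 8449102561/18112134300 in ≈ 0.466 in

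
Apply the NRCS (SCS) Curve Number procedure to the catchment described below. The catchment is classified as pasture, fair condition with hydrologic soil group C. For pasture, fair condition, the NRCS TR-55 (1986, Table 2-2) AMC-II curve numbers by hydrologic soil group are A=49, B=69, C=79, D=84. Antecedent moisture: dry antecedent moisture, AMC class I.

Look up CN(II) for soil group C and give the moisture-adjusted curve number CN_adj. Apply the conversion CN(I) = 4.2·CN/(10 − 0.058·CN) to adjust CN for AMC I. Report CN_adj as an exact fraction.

NRCS table: pasture, fair condition, soil group C → CN(II) = 79
Adjust CN=79 to AMC I: 4.2·79/(10 − 0.058·79) → (1659/5) ÷ (2709/500) = 7900/129 ≈ 61.240

CN_adj = 7900/129 ≈ 61.240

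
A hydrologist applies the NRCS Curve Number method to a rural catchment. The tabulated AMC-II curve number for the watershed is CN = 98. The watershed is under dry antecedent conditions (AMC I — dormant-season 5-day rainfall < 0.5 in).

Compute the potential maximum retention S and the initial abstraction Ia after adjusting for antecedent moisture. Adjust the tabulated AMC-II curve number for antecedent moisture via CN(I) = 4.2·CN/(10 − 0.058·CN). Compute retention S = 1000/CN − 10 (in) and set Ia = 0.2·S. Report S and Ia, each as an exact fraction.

Dry (AMC I): CN(I) = 4.2·98/(10 − 0.058·98) = (2058/5)/(1079/250) = 102900/1079 ≈ 95.366
S = 1000/(102900/1079) − 10 = 500/1029 in ≈ 0.486 in
Ia = 0.2S: 0.2·0.486 = 0.097 in (exactly 100/1029)

S = 500/1029 in ≈ 0.486 in; Ia = 100/1029 in ≈ 0.097 in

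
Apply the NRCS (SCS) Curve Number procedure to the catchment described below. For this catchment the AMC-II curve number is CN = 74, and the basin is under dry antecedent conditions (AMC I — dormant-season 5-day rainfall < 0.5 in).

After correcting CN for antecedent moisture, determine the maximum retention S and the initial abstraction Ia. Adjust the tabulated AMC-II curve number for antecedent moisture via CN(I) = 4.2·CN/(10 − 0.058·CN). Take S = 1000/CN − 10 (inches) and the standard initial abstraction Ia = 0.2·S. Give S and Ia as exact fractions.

S = 6500/777 in ≈ 8.366 in; Ia = 1300/777 in ≈ 1.673 in

Adjust CN=74 to AMC I: 4.2·74/(10 − 0.058·74) → (1554/5) ÷ (1427/250) = 77700/1427 ≈ 54.450
S = 1000/(77700/1427) − 10 = 6500/777 in ≈ 8.366 in
Ia = 0.2·(6500/777) = 1300/777 in ≈ 1.673 in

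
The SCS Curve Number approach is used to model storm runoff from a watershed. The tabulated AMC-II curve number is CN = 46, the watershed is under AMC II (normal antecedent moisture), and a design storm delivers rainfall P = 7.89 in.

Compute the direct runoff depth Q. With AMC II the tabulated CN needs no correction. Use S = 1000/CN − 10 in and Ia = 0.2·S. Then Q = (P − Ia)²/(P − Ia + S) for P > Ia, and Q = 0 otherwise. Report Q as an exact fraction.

Q = 54162003/30472700 in ≈ 1.777 in

Average conditions: CN = 46 (no AMC adjustment).
Max retention: S = 1000/46 − 10 = 270/23 in (≈ 11.739 in)
Ia = 0.2S: 0.2·11.739 = 2.348 in (exactly 54/23)
P − Ia = 7.890 − 2.348 = 12747/2300 ≈ 5.542 in (> 0, runoff occurs)
Q = (12747/2300)²/((12747/2300) + 270/23) = (162486009/5290000)/(39747/2300) = 54162003/30472700 in ≈ 1.777 in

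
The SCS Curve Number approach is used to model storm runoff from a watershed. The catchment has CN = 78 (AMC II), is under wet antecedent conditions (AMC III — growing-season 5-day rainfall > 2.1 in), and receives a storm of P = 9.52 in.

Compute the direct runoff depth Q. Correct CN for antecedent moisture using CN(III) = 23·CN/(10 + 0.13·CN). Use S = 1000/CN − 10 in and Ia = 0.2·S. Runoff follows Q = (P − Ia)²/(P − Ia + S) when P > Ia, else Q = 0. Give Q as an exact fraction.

Adjust CN=78 to AMC III: 23·78/(10 + 0.13·78) → 1794 ÷ (1007/50) = 89700/1007 ≈ 89.076
S = 1000/(89700/1007) − 10 = 1100/897 in ≈ 1.226 in
Ia = 0.2·(1100/897) = 220/897 in ≈ 0.245 in
P − Ia = 9.520 − 0.245 = 207986/22425 ≈ 9.275 in (> 0, runoff occurs)
Q = (207986/22425)²/((207986/22425) + 1100/897) = (43258176196/502880625)/(235486/22425) = 21629088098/2640386775 in ≈ 8.192 in

Q = 21629088098/2640386775 in ≈ 8.192 in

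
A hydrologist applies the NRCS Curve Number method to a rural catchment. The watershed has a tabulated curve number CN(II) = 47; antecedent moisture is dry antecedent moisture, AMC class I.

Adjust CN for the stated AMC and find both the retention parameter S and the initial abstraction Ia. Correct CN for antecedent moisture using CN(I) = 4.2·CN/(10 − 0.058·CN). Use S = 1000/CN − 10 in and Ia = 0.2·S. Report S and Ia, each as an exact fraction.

Dry (AMC I): CN(I) = 4.2·47/(10 − 0.058·47) = (987/5)/(3637/500) = 98700/3637 ≈ 27.138
Retention S: 1000/CN − 10 with CN=27.138 → S = 26500/987 ≈ 26.849 in
Ia = 0.2·(26500/987) = 5300/987 in ≈ 5.370 in

S = 26500/987 in ≈ 26.849 in; Ia = 5300/987 in ≈ 5.370 in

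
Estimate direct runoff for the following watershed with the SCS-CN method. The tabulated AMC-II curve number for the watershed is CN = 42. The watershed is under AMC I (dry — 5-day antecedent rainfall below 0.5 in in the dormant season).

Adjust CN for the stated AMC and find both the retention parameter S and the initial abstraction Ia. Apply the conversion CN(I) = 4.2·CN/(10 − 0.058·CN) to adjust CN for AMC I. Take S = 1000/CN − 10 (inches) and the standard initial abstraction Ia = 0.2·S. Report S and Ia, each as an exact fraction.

Adjust CN=42 to AMC I: 4.2·42/(10 − 0.058·42) → (882/5) ÷ (1891/250) = 44100/1891 ≈ 23.321
Retention S: 1000/CN − 10 with CN=23.321 → S = 14500/441 ≈ 32.880 in
Ia = 0.2·(14500/441) = 2900/441 in ≈ 6.576 in

S = 14500/441 in ≈ 32.880 in; Ia = 2900/441 in ≈ 6.576 in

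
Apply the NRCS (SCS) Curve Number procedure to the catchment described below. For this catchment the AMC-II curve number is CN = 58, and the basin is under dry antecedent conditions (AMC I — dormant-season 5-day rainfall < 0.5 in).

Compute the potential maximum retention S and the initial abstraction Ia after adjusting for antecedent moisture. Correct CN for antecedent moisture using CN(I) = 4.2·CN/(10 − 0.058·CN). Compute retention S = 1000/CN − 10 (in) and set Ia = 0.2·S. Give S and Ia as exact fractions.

Adjust CN=58 to AMC I: 4.2·58/(10 − 0.058·58) → (1218/5) ÷ (1659/250) = 2900/79 ≈ 36.709
Max retention: S = 1000/(2900/79) − 10 = 500/29 in (≈ 17.241 in)
Ia = 0.2·(500/29) = 100/29 in ≈ 3.448 in

S = 500/29 in ≈ 17.241 in; Ia = 100/29 in ≈ 3.448 in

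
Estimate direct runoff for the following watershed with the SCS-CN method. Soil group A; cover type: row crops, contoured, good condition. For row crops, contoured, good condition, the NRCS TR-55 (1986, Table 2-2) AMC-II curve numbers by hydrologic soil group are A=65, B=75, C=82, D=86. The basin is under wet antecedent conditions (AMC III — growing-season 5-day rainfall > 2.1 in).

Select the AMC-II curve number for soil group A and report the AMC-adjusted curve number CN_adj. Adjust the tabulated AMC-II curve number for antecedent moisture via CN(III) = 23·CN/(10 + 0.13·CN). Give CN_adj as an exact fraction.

NRCS table: row crops, contoured, good condition, soil group A → CN(II) = 65
Adjust CN=65 to AMC III: 23·65/(10 + 0.13·65) → 1495 ÷ (369/20) = 29900/369 ≈ 81.030

CN_adj = 29900/369 ≈ 81.030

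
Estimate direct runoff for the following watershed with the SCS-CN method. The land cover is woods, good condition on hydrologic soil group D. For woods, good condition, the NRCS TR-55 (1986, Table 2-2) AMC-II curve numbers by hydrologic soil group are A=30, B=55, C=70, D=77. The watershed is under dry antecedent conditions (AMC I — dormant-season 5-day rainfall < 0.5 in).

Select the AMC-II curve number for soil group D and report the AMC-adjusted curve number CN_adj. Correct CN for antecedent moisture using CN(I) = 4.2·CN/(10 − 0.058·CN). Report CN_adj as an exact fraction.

NRCS table: woods, good condition, soil group D → CN(II) = 77
Adjust CN=77 to AMC I: 4.2·77/(10 − 0.058·77) → (1617/5) ÷ (2767/500) = 161700/2767 ≈ 58.439

CN_adj = 161700/2767 ≈ 58.439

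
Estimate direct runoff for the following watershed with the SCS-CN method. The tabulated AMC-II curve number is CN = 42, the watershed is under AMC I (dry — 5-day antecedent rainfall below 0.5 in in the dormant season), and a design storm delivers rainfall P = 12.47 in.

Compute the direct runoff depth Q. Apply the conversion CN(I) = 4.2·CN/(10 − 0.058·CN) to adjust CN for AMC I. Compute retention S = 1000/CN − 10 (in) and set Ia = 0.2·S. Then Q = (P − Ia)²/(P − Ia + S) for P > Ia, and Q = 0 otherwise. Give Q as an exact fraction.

Q = 2329725701/2600268300 in ≈ 0.896 in

CN(I) from CN(II)=42: (4.2·42)/(10 − 0.058·42) = 44100/1891 ≈ 23.321
Retention S: 1000/CN − 10 with CN=23.321 → S = 14500/441 ≈ 32.880 in
Ia = 0.2·(14500/441) = 2900/441 in ≈ 6.576 in
Since P=12.470 > Ia=6.576: effective rainfall P−Ia = 259927/44100 in
Runoff Q = (P−Ia)²/(P−Ia+S) = (5.894)²/(5.894+32.880) = 2329725701/2600268300 ≈ 0.896 in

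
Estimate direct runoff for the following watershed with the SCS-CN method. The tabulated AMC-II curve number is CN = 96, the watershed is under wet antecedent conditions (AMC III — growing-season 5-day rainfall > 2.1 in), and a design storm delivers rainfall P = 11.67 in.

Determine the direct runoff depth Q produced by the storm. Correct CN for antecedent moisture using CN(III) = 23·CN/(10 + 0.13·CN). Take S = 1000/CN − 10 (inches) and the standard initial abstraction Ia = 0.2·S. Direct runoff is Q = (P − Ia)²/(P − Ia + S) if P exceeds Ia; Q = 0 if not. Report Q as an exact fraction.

Q = 6443754529/562508700 in ≈ 11.455 in

CN(III) from CN(II)=96: (23·96)/(10 + 0.13·96) = 27600/281 ≈ 98.221
S = 1000/(27600/281) − 10 = 25/138 in ≈ 0.181 in
Ia = 0.2·(25/138) = 5/138 in ≈ 0.036 in
Since P=11.670 > Ia=0.036: effective rainfall P−Ia = 80273/6900 in
Q = (80273/6900)²/((80273/6900) + 25/138) = (6443754529/47610000)/(81523/6900) = 6443754529/562508700 in ≈ 11.455 in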